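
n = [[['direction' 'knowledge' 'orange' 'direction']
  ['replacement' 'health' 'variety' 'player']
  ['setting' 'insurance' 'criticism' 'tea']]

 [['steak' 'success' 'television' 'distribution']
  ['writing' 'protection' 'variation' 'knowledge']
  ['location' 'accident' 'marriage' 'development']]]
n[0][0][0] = 'direction'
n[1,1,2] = 'variation'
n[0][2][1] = 'insurance'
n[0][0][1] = 'knowledge'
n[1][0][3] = 'distribution'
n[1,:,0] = ['steak', 'writing', 'location']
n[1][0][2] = 'television'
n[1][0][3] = 'distribution'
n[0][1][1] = 'health'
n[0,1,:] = ['replacement', 'health', 'variety', 'player']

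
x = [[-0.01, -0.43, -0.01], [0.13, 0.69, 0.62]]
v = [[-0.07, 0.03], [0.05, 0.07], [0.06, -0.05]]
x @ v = [[-0.02, -0.03], [0.06, 0.02]]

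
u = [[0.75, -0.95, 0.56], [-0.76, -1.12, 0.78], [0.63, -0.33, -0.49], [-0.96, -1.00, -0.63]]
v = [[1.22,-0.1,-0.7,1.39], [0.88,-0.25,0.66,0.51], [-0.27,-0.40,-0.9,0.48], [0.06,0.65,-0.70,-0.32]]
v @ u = [[-0.78, -2.21, 0.07], [0.78, -1.28, -0.35], [-0.93, 0.52, -0.32], [-0.58, -0.23, 1.09]]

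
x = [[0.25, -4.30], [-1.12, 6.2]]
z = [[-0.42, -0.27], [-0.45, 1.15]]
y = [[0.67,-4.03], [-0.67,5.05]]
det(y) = 0.68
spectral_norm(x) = 7.62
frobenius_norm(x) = 7.63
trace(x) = 6.45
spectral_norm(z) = 1.24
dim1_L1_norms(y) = [4.7, 5.72]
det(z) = -0.60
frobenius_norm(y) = 6.53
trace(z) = 0.73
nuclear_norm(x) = 8.05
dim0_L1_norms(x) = [1.37, 10.5]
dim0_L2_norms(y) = [0.95, 6.46]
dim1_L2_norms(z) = [0.5, 1.23]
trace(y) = 5.72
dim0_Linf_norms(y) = [0.67, 5.05]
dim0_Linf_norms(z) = [0.45, 1.15]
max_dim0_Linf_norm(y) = 5.05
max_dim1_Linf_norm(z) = 1.15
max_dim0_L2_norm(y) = 6.46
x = y + z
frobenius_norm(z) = 1.33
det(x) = -3.27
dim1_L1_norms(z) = [0.69, 1.6]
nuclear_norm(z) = 1.73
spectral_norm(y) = 6.53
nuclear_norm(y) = 6.63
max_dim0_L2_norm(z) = 1.18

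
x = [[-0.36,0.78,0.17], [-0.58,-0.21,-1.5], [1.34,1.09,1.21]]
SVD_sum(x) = [[0.14,0.11,0.19], [-0.81,-0.63,-1.09], [1.11,0.87,1.50]] + [[-0.20, 0.68, -0.25], [-0.12, 0.41, -0.15], [-0.06, 0.22, -0.08]] + [[-0.30, -0.0, 0.23], [0.35, 0.01, -0.26], [0.29, 0.0, -0.22]]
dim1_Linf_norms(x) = [0.78, 1.5, 1.34]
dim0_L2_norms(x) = [1.5, 1.36, 1.93]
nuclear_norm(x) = 4.15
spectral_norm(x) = 2.56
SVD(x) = [[0.1, -0.82, 0.56], [-0.58, -0.5, -0.64], [0.81, -0.26, -0.53]] @ diag([2.561740457003627, 0.906104780455839, 0.6794556334198173]) @ [[0.54, 0.42, 0.73], [0.26, -0.91, 0.33], [-0.80, -0.01, 0.6]]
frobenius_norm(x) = 2.80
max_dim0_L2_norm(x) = 1.93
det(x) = -1.58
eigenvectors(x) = [[-0.85+0.00j, -0.13+0.24j, -0.13-0.24j], [(0.29+0j), (-0.68+0j), (-0.68-0j)], [(0.43+0j), 0.45+0.51j, 0.45-0.51j]]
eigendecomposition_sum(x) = [[(-0.5-0j), (0.25-0j), (0.24-0j)],  [0.17+0.00j, (-0.09+0j), (-0.08+0j)],  [0.25+0.00j, -0.13+0.00j, -0.12+0.00j]] + [[(0.07+0.21j),(0.26+0.16j),-0.04+0.30j],[(-0.38+0.4j),-0.06+0.76j,-0.71+0.26j],[(0.54+0.02j),(0.61-0.46j),0.67+0.35j]] + [[(0.07-0.21j), (0.26-0.16j), (-0.04-0.3j)], [(-0.38-0.4j), (-0.06-0.76j), (-0.71-0.26j)], [(0.54-0.02j), 0.61+0.46j, (0.67-0.35j)]]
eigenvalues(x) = [(-0.71+0j), (0.68+1.32j), (0.68-1.32j)]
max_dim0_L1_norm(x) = 2.88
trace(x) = 0.64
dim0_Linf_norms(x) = [1.34, 1.09, 1.5]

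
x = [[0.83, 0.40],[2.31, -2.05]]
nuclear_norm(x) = 3.95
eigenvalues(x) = [1.12, -2.34]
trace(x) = -1.22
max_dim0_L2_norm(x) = 2.45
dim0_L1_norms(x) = [3.14, 2.45]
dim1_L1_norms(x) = [1.23, 4.36]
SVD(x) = [[-0.12, -0.99], [-0.99, 0.12]] @ diag([3.1104695614262785, 0.844084775031877]) @ [[-0.77, 0.64], [-0.64, -0.77]]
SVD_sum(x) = [[0.3, -0.24],  [2.38, -1.97]] + [[0.53,  0.64], [-0.07,  -0.08]]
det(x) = -2.63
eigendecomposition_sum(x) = [[1.03, 0.13],[0.75, 0.09]] + [[-0.2, 0.27], [1.56, -2.14]]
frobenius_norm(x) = 3.22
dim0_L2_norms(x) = [2.45, 2.09]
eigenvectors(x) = [[0.81,-0.13], [0.59,0.99]]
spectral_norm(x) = 3.11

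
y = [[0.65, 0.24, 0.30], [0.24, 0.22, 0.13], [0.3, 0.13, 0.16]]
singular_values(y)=[0.9, 0.11, 0.02]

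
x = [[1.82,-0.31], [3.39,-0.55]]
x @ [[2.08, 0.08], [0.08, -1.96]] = [[3.76, 0.75], [7.01, 1.35]]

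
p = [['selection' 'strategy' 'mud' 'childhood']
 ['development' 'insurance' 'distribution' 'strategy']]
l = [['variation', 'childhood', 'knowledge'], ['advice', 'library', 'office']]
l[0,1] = 'childhood'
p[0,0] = 'selection'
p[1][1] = 'insurance'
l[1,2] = 'office'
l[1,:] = ['advice', 'library', 'office']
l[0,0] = 'variation'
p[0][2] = 'mud'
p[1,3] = 'strategy'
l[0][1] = 'childhood'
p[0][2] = 'mud'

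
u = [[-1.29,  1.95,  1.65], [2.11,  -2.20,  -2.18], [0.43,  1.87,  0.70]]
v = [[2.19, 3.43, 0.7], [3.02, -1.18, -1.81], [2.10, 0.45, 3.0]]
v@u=[[4.71, -1.97, -3.37],[-7.16, 5.1, 6.29],[-0.47, 8.72, 4.58]]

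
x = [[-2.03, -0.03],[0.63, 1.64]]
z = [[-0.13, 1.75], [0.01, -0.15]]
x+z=[[-2.16, 1.72], [0.64, 1.49]]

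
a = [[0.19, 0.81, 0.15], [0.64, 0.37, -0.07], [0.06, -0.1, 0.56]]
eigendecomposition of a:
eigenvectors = [[-0.78, 0.70, 0.06], [0.61, 0.71, -0.16], [0.11, -0.07, 0.99]]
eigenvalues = [-0.46, 1.0, 0.58]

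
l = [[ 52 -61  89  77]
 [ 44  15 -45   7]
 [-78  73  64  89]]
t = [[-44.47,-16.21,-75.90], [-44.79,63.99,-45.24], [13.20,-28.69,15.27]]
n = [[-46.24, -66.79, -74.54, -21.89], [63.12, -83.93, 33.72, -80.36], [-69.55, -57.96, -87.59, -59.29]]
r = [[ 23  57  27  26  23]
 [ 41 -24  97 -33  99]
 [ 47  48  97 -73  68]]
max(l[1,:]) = 44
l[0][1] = -61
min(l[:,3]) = 7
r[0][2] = 27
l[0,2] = 89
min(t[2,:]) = -28.69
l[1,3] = 7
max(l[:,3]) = 89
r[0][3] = 26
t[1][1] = 63.99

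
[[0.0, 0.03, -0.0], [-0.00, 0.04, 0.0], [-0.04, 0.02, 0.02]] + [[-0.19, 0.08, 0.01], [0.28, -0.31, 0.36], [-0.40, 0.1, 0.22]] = [[-0.19, 0.11, 0.01], [0.28, -0.27, 0.36], [-0.44, 0.12, 0.24]]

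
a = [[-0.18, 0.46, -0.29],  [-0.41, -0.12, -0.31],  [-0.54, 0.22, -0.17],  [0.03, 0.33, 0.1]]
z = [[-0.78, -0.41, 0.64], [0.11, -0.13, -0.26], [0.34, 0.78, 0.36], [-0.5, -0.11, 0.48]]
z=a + [[-0.60, -0.87, 0.93], [0.52, -0.01, 0.05], [0.88, 0.56, 0.53], [-0.53, -0.44, 0.38]]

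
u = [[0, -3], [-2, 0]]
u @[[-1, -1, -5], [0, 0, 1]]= [[0, 0, -3], [2, 2, 10]]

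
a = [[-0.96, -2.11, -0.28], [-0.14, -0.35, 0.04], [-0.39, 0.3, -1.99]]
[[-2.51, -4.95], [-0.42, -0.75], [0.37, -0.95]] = a@[[0.36,-0.29], [1.04,2.36], [-0.1,0.89]]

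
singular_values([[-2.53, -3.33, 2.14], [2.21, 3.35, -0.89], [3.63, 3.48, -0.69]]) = [7.92, 1.26, 0.59]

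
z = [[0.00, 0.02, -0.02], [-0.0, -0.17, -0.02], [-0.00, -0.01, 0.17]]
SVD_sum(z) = [[0.0, -0.00, -0.00], [0.00, -0.09, -0.1], [0.00, 0.08, 0.09]] + [[0.0, 0.02, -0.02], [0.00, -0.08, 0.08], [0.00, -0.09, 0.08]] + [[0.00, 0.00, 0.0], [0.0, 0.0, 0.0], [0.0, 0.00, 0.00]]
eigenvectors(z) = [[1.0, 0.11, 0.12], [0.0, -0.99, 0.06], [0.00, -0.03, -0.99]]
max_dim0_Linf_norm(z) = 0.17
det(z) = 0.00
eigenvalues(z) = [0.0, -0.17, 0.17]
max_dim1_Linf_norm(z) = 0.17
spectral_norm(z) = 0.18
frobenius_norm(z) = 0.24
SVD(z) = [[-0.01, -0.17, 0.99], [-0.73, 0.68, 0.11], [0.68, 0.72, 0.13]] @ diag([0.17566623247747487, 0.16805170266072805, 0.0]) @ [[0.0, 0.67, 0.75],[-0.00, -0.75, 0.67],[1.0, 0.0, 0.0]]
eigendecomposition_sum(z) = [[0.00, 0.00, 0.00],[0.0, 0.0, 0.0],[0.0, 0.0, 0.00]] + [[-0.00,0.02,0.00],  [-0.00,-0.17,-0.01],  [-0.0,-0.00,-0.00]] + [[0.0, 0.00, -0.02], [0.0, 0.0, -0.01], [0.0, -0.00, 0.17]]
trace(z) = 0.00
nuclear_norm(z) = 0.34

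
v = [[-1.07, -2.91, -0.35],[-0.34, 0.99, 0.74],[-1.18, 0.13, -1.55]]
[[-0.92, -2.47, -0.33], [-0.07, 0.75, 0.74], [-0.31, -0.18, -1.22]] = v@[[0.44, 0.17, -0.12], [0.17, 0.78, 0.05], [-0.12, 0.05, 0.88]]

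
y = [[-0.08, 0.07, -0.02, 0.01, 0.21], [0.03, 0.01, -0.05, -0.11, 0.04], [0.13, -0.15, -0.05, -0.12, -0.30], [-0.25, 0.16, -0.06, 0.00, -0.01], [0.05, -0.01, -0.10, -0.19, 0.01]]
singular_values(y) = [0.48, 0.26, 0.25, 0.03, 0.0]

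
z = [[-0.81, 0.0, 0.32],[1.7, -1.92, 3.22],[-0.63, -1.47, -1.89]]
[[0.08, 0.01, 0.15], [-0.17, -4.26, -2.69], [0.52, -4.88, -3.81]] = z@ [[-0.13, 0.12, -0.02], [-0.18, 2.86, 2.07], [-0.09, 0.32, 0.41]]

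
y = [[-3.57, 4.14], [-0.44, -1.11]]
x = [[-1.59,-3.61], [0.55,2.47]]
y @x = [[7.95, 23.11], [0.09, -1.15]]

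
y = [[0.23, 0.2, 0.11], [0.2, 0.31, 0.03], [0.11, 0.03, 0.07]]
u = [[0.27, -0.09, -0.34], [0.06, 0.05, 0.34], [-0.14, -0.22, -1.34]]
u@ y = [[0.01, 0.02, 0.0], [0.06, 0.04, 0.03], [-0.22, -0.14, -0.12]]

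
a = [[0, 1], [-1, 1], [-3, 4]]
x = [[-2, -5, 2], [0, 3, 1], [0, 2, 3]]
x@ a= [[-1, 1], [-6, 7], [-11, 14]]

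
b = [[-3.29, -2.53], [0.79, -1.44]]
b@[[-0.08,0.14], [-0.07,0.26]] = [[0.44, -1.12], [0.04, -0.26]]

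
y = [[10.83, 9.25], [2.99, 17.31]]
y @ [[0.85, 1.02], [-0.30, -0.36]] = [[6.43,7.72], [-2.65,-3.18]]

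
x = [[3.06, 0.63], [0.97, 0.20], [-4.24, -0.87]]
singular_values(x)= [5.43, 0.0]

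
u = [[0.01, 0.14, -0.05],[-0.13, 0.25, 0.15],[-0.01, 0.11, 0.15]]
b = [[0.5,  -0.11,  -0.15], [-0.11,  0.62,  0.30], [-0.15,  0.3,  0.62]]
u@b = [[-0.0, 0.07, 0.01], [-0.12, 0.21, 0.19], [-0.04, 0.11, 0.13]]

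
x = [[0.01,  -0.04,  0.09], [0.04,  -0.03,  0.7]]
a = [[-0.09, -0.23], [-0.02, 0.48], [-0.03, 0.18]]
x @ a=[[-0.0,-0.01],[-0.02,0.1]]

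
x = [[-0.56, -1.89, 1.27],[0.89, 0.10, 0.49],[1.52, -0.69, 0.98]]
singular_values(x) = [2.58, 1.89, 0.2]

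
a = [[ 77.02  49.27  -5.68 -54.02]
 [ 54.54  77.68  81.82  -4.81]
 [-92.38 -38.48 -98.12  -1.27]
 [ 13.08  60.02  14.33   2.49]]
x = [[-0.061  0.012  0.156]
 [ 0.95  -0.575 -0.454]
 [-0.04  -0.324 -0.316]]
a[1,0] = 54.54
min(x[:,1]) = -0.575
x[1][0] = 0.95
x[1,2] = -0.454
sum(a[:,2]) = -7.650000000000018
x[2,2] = -0.316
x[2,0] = -0.04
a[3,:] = [13.08, 60.02, 14.33, 2.49]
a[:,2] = [-5.68, 81.82, -98.12, 14.33]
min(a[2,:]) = -98.12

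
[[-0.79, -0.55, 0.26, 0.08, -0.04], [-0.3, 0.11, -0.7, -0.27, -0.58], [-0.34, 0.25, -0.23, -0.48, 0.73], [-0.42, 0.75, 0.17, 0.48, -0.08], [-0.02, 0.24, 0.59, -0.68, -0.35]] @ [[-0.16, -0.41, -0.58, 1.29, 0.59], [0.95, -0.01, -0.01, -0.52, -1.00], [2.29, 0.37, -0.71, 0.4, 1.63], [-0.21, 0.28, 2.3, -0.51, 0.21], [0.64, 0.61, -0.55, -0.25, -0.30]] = [[0.16, 0.42, 0.49, -0.66, 0.54], [-1.76, -0.57, 0.37, -0.44, -1.31], [0.33, 0.36, -1.15, -0.60, -1.15], [1.02, 0.31, 1.26, -1.09, -0.6], [1.50, -0.18, -1.78, 0.52, 0.67]]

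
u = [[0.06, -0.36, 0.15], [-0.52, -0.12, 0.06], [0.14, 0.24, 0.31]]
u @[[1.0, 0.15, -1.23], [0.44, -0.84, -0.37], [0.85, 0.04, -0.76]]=[[0.03, 0.32, -0.05], [-0.52, 0.03, 0.64], [0.51, -0.17, -0.5]]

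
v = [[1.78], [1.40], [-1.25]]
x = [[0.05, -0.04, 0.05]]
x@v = [[-0.03]]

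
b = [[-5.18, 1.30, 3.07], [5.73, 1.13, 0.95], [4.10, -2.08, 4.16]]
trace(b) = 0.11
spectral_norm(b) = 8.86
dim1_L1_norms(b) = [9.55, 7.81, 10.34]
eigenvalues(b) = [(-7.41+0j), (3.76+0.93j), (3.76-0.93j)]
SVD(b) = [[-0.55, 0.70, 0.46], [0.63, -0.01, 0.77], [0.55, 0.71, -0.44]] @ diag([8.862058158758494, 5.198750979866474, 2.416301603715761]) @ [[0.98, -0.13, 0.14], [-0.15, -0.11, 0.98], [0.11, 0.99, 0.13]]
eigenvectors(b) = [[0.79+0.00j,0.28+0.08j,0.28-0.08j],[(-0.49+0j),(0.78+0j),(0.78-0j)],[-0.37+0.00j,0.46+0.31j,(0.46-0.31j)]]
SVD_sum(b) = [[-4.75, 0.62, -0.66], [5.51, -0.72, 0.77], [4.78, -0.62, 0.66]] + [[-0.55, -0.41, 3.59], [0.01, 0.01, -0.06], [-0.56, -0.41, 3.63]] + [[0.12,1.09,0.14], [0.21,1.84,0.24], [-0.12,-1.05,-0.14]]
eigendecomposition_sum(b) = [[(-5.95+0j), (1.26-0j), (1.47-0j)],[3.68-0.00j, (-0.78+0j), -0.91+0.00j],[2.77-0.00j, -0.59+0.00j, (-0.69+0j)]] + [[0.38+0.05j, 0.02+1.30j, (0.8-1.62j)], [(1.03-0.14j), 0.96+3.35j, 0.93-4.76j], [(0.67+0.32j), -0.75+2.38j, (2.42-2.47j)]] + [[0.38-0.05j, (0.02-1.3j), (0.8+1.62j)],[(1.03+0.14j), (0.96-3.35j), 0.93+4.76j],[0.67-0.32j, -0.75-2.38j, 2.42+2.47j]]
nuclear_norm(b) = 16.48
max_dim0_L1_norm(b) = 15.01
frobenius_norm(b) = 10.55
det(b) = -111.32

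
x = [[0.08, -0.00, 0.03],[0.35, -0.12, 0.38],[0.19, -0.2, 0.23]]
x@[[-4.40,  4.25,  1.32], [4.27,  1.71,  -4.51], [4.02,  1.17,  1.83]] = [[-0.23, 0.38, 0.16],  [-0.52, 1.73, 1.7],  [-0.77, 0.73, 1.57]]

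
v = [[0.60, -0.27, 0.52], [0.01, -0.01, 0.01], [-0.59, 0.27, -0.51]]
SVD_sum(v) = [[0.60, -0.27, 0.52],[0.01, -0.01, 0.01],[-0.59, 0.27, -0.51]] + [[0.0, 0.00, 0.0], [-0.0, -0.00, -0.0], [0.0, 0.0, 0.0]] + [[-0.0,0.00,0.0], [-0.0,0.00,0.00], [-0.0,0.00,0.00]]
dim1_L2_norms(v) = [0.84, 0.02, 0.83]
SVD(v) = [[-0.71, 0.39, 0.59], [-0.01, -0.84, 0.54], [0.7, 0.38, 0.61]] @ diag([1.1767175320291976, 0.00587456340279169, 0.0011572899121623948]) @ [[-0.72,0.32,-0.62], [0.3,0.94,0.15], [-0.63,0.08,0.77]]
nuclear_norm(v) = 1.18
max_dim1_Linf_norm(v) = 0.6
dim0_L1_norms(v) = [1.2, 0.55, 1.04]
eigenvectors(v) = [[-0.71, 0.64, 0.69], [0.0, -0.06, 0.23], [0.71, -0.76, -0.69]]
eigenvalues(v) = [0.08, 0.01, -0.01]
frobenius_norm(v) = 1.18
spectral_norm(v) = 1.18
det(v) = -0.00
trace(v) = 0.08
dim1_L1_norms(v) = [1.39, 0.03, 1.37]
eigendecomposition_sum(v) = [[0.64, -0.24, 0.56], [-0.00, 0.0, -0.0], [-0.64, 0.24, -0.56]] + [[-0.05, -0.0, -0.05],[0.00, 0.00, 0.0],[0.06, 0.0, 0.06]] + [[0.02,-0.03,0.02], [0.01,-0.01,0.01], [-0.02,0.03,-0.02]]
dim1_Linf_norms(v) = [0.6, 0.01, 0.59]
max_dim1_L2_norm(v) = 0.84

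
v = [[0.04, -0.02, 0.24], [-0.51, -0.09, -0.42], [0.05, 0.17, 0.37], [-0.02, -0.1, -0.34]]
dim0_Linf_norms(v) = [0.51, 0.17, 0.42]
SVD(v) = [[-0.26, -0.23, 0.86],[0.77, -0.64, 0.04],[-0.45, -0.53, -0.5],[0.38, 0.51, -0.08]] @ diag([0.8240037227450661, 0.32989076304120274, 0.10339221132350968]) @ [[-0.52, -0.22, -0.82], [0.85, -0.24, -0.48], [-0.1, -0.95, 0.31]]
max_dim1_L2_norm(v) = 0.67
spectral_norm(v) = 0.82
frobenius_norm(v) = 0.89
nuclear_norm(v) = 1.26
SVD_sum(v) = [[0.11, 0.05, 0.18], [-0.33, -0.14, -0.52], [0.19, 0.08, 0.30], [-0.16, -0.07, -0.26]] + [[-0.06, 0.02, 0.04], [-0.18, 0.05, 0.1], [-0.15, 0.04, 0.08], [0.14, -0.04, -0.08]] + [[-0.01, -0.08, 0.03], [-0.0, -0.0, 0.00], [0.00, 0.05, -0.02], [0.0, 0.01, -0.00]]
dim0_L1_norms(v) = [0.62, 0.38, 1.37]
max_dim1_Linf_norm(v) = 0.51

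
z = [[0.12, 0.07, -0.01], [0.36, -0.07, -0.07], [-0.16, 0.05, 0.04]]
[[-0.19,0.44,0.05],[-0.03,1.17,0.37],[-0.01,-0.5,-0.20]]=z @ [[-0.21, 3.55, 0.34], [-2.12, 0.40, -0.33], [1.50, 1.10, -3.26]]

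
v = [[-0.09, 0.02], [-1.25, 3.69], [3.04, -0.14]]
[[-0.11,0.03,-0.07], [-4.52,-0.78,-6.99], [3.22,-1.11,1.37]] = v@[[1.02, -0.38, 0.37], [-0.88, -0.34, -1.77]]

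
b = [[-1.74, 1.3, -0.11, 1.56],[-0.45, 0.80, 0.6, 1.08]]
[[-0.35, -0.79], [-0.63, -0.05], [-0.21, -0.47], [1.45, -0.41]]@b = [[0.96,  -1.09,  -0.44,  -1.40],[1.12,  -0.86,  0.04,  -1.04],[0.58,  -0.65,  -0.26,  -0.84],[-2.34,  1.56,  -0.41,  1.82]]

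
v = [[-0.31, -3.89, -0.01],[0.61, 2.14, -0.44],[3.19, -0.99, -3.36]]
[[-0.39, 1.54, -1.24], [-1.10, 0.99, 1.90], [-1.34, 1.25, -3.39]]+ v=[[-0.70, -2.35, -1.25], [-0.49, 3.13, 1.46], [1.85, 0.26, -6.75]]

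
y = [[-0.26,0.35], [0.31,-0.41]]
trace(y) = -0.67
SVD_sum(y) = [[-0.26, 0.35], [0.31, -0.41]] + [[0.00, 0.00], [0.0, 0.00]]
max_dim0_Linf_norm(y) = 0.41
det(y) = -0.00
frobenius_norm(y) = 0.67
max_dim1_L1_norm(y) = 0.72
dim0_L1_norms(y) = [0.57, 0.76]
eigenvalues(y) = [0.0, -0.67]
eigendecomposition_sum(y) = [[0.0, 0.0], [0.0, 0.00]] + [[-0.26, 0.35], [0.31, -0.41]]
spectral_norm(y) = 0.67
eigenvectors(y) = [[0.80, -0.65],  [0.60, 0.76]]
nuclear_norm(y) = 0.68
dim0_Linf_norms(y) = [0.31, 0.41]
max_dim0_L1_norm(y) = 0.76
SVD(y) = [[-0.65, 0.76], [0.76, 0.65]] @ diag([0.6740119090713509, 0.0028189412893575845]) @ [[0.6, -0.8], [0.8, 0.6]]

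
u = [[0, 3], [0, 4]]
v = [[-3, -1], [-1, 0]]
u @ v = [[-3, 0], [-4, 0]]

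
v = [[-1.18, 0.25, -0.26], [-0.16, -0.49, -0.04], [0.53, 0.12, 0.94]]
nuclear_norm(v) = 2.69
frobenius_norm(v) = 1.72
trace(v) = -0.73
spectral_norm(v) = 1.49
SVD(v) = [[-0.77, -0.62, -0.14], [-0.09, 0.32, -0.94], [0.63, -0.71, -0.30]] @ diag([1.4911095758587467, 0.724030215442828, 0.4701834534606259]) @ [[0.84, -0.05, 0.54], [0.43, -0.55, -0.72], [0.33, 0.83, -0.44]]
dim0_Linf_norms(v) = [1.18, 0.49, 0.94]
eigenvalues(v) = [0.87, -1.04, -0.56]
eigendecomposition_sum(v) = [[-0.03, -0.02, -0.12], [-0.0, -0.00, -0.01], [0.22, 0.12, 0.9]] + [[-1.24, 0.60, -0.15], [-0.34, 0.16, -0.04], [0.35, -0.17, 0.04]] + [[0.09,-0.33,0.01],[0.18,-0.65,0.01],[-0.05,0.17,-0.0]]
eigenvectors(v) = [[0.13, 0.93, 0.45],  [0.01, 0.25, 0.87],  [-0.99, -0.26, -0.23]]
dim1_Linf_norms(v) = [1.18, 0.49, 0.94]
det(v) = 0.51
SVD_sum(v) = [[-0.97, 0.06, -0.61],[-0.11, 0.01, -0.07],[0.8, -0.05, 0.51]] + [[-0.19,0.25,0.33], [0.1,-0.13,-0.17], [-0.22,0.28,0.37]] + [[-0.02, -0.05, 0.03], [-0.15, -0.37, 0.2], [-0.05, -0.12, 0.06]]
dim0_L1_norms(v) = [1.87, 0.86, 1.24]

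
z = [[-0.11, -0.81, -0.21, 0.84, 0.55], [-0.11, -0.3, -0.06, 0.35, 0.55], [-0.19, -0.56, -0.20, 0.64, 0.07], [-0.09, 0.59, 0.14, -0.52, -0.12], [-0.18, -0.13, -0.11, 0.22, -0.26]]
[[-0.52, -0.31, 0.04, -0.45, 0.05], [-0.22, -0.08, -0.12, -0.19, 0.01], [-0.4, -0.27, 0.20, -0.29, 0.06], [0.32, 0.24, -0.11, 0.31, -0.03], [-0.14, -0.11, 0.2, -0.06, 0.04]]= z@[[0.45, 0.07, -0.33, -0.04, -0.18], [0.69, 0.33, -0.39, 0.42, -0.20], [-0.55, -0.15, 0.20, 0.18, 0.08], [-0.07, -0.17, -0.02, -0.04, -0.10], [0.06, 0.14, -0.46, -0.08, -0.05]]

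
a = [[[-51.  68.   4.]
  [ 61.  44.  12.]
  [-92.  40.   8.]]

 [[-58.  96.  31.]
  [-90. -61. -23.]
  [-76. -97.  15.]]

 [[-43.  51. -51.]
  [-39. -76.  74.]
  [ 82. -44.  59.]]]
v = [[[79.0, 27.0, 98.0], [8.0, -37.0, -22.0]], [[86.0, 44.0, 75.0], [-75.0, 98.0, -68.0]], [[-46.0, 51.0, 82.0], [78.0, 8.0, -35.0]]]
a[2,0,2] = -51.0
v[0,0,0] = 79.0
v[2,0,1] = 51.0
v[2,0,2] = 82.0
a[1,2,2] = 15.0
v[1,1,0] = -75.0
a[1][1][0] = -90.0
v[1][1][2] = -68.0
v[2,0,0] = -46.0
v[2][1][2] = -35.0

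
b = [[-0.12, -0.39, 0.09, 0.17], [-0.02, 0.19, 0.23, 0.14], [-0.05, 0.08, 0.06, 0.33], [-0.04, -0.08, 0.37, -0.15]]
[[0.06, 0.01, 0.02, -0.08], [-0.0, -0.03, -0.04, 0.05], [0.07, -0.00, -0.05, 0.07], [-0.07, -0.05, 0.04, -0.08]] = b@[[0.14, -0.19, 0.18, 0.02], [-0.10, -0.01, -0.15, 0.26], [-0.08, -0.16, 0.05, -0.09], [0.27, 0.0, -0.11, 0.16]]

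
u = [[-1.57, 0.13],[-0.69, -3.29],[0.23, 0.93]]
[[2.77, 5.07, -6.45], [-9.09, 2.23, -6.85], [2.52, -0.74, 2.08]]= u @ [[-1.51, -3.23, 4.21], [3.08, -0.00, 1.20]]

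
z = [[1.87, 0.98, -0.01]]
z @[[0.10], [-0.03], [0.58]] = [[0.15]]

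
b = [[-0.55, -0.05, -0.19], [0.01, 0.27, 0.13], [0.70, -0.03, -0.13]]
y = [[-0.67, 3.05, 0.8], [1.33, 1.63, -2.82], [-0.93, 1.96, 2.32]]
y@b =[[0.96, 0.83, 0.42], [-2.69, 0.46, 0.33], [2.16, 0.51, 0.13]]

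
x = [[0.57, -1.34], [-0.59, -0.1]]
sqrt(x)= [[0.74+0.27j, -0.77+0.60j], [(-0.34+0.26j), (0.35+0.57j)]]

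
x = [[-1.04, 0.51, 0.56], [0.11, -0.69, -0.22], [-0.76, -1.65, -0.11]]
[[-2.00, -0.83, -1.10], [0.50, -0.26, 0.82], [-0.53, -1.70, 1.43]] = x@ [[1.54, 0.44, 0.15], [-0.36, 0.93, -0.88], [-0.38, -1.51, -0.88]]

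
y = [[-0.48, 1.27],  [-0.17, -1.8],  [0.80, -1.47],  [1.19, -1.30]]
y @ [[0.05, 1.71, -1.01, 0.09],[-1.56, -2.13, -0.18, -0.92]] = [[-2.01, -3.53, 0.26, -1.21], [2.80, 3.54, 0.5, 1.64], [2.33, 4.50, -0.54, 1.42], [2.09, 4.80, -0.97, 1.3]]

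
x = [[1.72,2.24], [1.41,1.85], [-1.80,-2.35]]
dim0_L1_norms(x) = [4.93, 6.44]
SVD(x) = [[-0.6, 0.59], [-0.49, -0.81], [0.63, -0.07]] @ diag([4.706278577328998, 0.00647708068083572]) @ [[-0.61,  -0.79], [0.79,  -0.61]]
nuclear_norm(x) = 4.71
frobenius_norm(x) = 4.71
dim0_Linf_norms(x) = [1.8, 2.35]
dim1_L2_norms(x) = [2.82, 2.33, 2.96]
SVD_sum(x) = [[1.72, 2.24],[1.41, 1.85],[-1.8, -2.35]] + [[0.0, -0.00], [-0.0, 0.0], [-0.0, 0.00]]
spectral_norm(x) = 4.71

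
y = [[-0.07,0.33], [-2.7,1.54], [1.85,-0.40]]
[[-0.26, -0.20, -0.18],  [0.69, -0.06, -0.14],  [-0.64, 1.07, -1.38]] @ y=[[0.23, -0.32], [-0.15, 0.19], [-5.40, 1.99]]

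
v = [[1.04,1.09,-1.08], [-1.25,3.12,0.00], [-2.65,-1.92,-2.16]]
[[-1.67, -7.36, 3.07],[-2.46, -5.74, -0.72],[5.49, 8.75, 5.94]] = v@[[-0.88, -2.50, 0.18], [-1.14, -2.84, -0.16], [-0.45, 1.54, -2.83]]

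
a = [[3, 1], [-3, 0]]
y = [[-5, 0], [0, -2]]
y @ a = [[-15, -5], [6, 0]]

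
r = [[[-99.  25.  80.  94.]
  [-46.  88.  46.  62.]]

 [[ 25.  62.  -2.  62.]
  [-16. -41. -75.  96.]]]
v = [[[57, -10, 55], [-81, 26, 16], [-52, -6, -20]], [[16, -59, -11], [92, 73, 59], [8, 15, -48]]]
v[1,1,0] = 92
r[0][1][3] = 62.0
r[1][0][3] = 62.0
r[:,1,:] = [[-46.0, 88.0, 46.0, 62.0], [-16.0, -41.0, -75.0, 96.0]]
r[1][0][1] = 62.0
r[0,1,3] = 62.0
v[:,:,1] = [[-10, 26, -6], [-59, 73, 15]]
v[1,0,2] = -11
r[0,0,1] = 25.0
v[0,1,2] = 16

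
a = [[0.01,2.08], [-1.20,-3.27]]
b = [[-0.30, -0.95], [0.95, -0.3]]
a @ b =[[1.97, -0.63], [-2.75, 2.12]]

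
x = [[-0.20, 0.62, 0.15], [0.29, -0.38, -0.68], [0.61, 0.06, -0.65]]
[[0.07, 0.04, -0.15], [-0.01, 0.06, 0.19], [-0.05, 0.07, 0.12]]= x @ [[-0.20, -0.07, 0.04], [0.08, 0.09, -0.19], [-0.11, -0.17, -0.16]]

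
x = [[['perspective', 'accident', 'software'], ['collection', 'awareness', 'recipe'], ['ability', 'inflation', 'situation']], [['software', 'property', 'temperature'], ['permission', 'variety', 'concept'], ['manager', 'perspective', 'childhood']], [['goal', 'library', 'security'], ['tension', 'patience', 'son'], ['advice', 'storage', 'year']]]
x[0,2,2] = 'situation'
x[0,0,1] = 'accident'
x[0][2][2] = 'situation'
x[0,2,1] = 'inflation'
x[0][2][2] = 'situation'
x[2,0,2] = 'security'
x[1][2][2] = 'childhood'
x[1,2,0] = 'manager'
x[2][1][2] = 'son'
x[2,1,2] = 'son'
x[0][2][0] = 'ability'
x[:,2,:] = [['ability', 'inflation', 'situation'], ['manager', 'perspective', 'childhood'], ['advice', 'storage', 'year']]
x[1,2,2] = 'childhood'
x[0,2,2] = 'situation'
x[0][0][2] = 'software'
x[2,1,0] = 'tension'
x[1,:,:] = [['software', 'property', 'temperature'], ['permission', 'variety', 'concept'], ['manager', 'perspective', 'childhood']]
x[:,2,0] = ['ability', 'manager', 'advice']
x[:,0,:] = [['perspective', 'accident', 'software'], ['software', 'property', 'temperature'], ['goal', 'library', 'security']]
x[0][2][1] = 'inflation'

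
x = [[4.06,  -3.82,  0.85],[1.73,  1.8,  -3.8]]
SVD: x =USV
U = [[-0.97, 0.25], [0.25, 0.97]]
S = [5.71, 4.46]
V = [[-0.61,0.73,-0.31], [0.6,0.18,-0.78]]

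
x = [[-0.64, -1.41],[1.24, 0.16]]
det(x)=1.646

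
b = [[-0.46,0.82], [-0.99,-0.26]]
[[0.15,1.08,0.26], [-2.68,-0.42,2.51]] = b @ [[2.32, 0.07, -2.28], [1.49, 1.36, -0.96]]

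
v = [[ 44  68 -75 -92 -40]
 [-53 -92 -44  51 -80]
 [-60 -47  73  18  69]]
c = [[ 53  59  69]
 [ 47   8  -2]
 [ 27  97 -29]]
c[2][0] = 27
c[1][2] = -2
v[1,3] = 51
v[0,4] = -40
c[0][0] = 53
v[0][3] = -92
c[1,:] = [47, 8, -2]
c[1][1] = 8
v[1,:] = [-53, -92, -44, 51, -80]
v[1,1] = -92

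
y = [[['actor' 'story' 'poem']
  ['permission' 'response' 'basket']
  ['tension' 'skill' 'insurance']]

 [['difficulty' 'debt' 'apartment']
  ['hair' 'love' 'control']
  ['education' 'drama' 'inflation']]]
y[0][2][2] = 'insurance'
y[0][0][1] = 'story'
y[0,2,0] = 'tension'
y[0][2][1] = 'skill'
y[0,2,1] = 'skill'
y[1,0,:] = ['difficulty', 'debt', 'apartment']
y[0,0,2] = 'poem'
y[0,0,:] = ['actor', 'story', 'poem']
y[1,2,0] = 'education'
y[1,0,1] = 'debt'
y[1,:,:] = [['difficulty', 'debt', 'apartment'], ['hair', 'love', 'control'], ['education', 'drama', 'inflation']]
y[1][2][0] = 'education'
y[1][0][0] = 'difficulty'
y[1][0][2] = 'apartment'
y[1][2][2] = 'inflation'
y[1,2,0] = 'education'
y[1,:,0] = ['difficulty', 'hair', 'education']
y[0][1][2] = 'basket'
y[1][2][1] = 'drama'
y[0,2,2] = 'insurance'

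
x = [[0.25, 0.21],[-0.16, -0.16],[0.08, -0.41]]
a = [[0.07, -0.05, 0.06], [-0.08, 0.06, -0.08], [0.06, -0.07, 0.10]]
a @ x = [[0.03, -0.00], [-0.04, 0.01], [0.03, -0.02]]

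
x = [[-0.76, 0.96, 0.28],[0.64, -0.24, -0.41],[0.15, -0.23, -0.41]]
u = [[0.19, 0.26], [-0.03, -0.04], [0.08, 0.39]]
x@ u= [[-0.15, -0.13], [0.10, 0.02], [0.00, -0.11]]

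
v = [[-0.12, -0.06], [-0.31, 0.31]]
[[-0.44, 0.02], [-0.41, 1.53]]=v@ [[2.91, -1.73], [1.58, 3.19]]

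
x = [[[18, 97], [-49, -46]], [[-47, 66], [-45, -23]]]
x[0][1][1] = -46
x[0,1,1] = -46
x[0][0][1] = 97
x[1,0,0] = -47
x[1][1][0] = -45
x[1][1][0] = -45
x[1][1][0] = -45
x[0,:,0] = [18, -49]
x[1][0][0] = -47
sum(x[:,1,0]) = -94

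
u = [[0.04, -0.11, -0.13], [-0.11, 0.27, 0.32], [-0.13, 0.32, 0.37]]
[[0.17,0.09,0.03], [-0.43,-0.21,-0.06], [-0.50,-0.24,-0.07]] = u@[[0.21, -1.04, -0.05], [-0.74, -0.63, 0.35], [-0.64, -0.47, -0.51]]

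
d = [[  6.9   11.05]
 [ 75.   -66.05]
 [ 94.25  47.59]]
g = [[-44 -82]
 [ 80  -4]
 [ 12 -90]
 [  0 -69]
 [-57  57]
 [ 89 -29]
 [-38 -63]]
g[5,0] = 89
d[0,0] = 6.9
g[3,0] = 0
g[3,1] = -69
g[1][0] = 80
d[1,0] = 75.0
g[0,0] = -44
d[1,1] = -66.05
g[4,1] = 57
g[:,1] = [-82, -4, -90, -69, 57, -29, -63]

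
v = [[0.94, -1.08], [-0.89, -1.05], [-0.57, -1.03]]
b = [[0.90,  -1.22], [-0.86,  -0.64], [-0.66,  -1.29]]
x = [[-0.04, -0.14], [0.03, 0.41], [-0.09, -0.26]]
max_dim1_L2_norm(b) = 1.52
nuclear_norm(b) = 3.29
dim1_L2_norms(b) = [1.52, 1.07, 1.45]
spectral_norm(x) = 0.51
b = x + v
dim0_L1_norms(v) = [2.4, 3.16]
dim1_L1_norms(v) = [2.02, 1.94, 1.6]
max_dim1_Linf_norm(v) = 1.08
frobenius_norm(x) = 0.52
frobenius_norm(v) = 2.31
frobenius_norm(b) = 2.36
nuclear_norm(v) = 3.22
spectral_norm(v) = 1.87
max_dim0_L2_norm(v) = 1.82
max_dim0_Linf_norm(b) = 1.29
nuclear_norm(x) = 0.57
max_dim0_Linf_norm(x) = 0.41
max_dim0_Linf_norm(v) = 1.08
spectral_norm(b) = 1.90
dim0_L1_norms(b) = [2.42, 3.15]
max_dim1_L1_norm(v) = 2.02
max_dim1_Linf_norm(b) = 1.29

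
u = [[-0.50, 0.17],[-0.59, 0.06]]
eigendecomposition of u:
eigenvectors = [[0.42-0.22j, (0.42+0.22j)],[0.88+0.00j, (0.88-0j)]]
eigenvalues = [(-0.22+0.15j), (-0.22-0.15j)]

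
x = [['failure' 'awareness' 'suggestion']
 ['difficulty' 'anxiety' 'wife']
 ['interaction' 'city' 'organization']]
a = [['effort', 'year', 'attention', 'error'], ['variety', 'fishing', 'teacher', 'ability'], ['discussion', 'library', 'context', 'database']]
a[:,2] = ['attention', 'teacher', 'context']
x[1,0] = 'difficulty'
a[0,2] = 'attention'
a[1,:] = ['variety', 'fishing', 'teacher', 'ability']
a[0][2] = 'attention'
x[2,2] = 'organization'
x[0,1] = 'awareness'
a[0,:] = ['effort', 'year', 'attention', 'error']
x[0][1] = 'awareness'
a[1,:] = ['variety', 'fishing', 'teacher', 'ability']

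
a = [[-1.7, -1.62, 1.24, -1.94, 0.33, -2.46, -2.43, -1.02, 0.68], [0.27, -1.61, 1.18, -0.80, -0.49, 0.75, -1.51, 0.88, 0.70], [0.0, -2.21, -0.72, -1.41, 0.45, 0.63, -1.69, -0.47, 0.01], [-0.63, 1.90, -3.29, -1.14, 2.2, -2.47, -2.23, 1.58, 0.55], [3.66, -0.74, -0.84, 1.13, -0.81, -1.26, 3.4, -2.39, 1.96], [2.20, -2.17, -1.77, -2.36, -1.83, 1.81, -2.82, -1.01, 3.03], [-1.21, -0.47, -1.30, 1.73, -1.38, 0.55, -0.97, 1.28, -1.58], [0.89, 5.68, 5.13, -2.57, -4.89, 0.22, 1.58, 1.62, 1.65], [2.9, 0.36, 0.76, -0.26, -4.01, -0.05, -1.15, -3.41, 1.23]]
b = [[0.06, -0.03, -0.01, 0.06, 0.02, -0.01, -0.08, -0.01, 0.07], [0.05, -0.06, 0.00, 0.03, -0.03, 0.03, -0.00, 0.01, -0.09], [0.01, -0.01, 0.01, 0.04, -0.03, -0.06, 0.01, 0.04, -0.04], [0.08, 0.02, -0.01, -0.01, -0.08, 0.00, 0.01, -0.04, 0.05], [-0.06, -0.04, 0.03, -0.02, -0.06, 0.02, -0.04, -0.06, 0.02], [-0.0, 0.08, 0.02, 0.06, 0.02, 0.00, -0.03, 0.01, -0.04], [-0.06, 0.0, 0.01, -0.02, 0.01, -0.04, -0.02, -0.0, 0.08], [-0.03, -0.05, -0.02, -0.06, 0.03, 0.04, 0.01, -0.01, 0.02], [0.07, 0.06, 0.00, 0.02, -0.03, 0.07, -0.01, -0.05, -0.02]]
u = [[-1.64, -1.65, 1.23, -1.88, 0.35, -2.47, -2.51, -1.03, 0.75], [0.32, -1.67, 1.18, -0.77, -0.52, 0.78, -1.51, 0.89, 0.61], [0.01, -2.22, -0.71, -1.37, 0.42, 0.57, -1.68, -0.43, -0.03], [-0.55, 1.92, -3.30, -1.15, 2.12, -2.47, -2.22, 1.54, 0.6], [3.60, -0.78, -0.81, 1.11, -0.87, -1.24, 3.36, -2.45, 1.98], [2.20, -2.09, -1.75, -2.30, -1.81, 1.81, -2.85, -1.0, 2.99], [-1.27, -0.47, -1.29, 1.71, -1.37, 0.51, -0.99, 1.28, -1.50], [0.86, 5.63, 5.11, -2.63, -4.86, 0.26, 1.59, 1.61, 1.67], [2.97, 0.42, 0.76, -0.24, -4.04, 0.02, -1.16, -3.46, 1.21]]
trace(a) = -2.29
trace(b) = -0.11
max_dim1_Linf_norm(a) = 5.68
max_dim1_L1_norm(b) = 0.35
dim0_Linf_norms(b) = [0.08, 0.08, 0.03, 0.06, 0.08, 0.07, 0.08, 0.06, 0.09]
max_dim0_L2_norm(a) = 7.18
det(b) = 0.00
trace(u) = -2.40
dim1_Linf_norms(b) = [0.08, 0.09, 0.06, 0.08, 0.06, 0.08, 0.08, 0.06, 0.07]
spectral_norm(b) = 0.20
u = b + a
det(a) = -84312.66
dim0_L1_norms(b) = [0.42, 0.35, 0.11, 0.32, 0.31, 0.27, 0.21, 0.23, 0.43]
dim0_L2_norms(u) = [5.66, 7.16, 6.81, 4.87, 7.14, 4.28, 6.37, 5.25, 4.55]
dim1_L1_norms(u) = [13.51, 8.25, 7.44, 15.87, 16.2, 18.8, 10.39, 24.22, 14.28]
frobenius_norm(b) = 0.37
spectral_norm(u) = 10.81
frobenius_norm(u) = 17.65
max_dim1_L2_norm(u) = 9.85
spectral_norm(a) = 10.83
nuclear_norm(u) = 43.89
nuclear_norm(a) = 43.90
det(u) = -90648.55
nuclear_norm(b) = 0.89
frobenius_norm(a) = 17.69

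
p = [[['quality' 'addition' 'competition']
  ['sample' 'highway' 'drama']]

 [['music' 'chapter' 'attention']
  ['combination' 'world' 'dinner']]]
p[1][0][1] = 'chapter'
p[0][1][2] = 'drama'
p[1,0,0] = 'music'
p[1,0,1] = 'chapter'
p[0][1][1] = 'highway'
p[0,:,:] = [['quality', 'addition', 'competition'], ['sample', 'highway', 'drama']]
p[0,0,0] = 'quality'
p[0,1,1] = 'highway'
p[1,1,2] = 'dinner'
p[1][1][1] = 'world'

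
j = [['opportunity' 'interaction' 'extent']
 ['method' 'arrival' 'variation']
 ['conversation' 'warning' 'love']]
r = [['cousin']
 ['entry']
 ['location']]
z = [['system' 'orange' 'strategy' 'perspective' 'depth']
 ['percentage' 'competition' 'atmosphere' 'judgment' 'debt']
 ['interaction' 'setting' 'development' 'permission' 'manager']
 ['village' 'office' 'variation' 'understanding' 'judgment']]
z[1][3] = 'judgment'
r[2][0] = 'location'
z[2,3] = 'permission'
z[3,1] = 'office'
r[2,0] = 'location'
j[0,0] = 'opportunity'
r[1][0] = 'entry'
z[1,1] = 'competition'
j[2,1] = 'warning'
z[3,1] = 'office'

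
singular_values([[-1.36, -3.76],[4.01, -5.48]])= [7.24, 3.11]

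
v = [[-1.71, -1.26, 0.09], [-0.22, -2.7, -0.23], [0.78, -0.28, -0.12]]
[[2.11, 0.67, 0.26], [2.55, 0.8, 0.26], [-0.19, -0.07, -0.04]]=v @ [[-0.49,-0.16,-0.07], [-0.96,-0.30,-0.1], [0.66,0.21,0.12]]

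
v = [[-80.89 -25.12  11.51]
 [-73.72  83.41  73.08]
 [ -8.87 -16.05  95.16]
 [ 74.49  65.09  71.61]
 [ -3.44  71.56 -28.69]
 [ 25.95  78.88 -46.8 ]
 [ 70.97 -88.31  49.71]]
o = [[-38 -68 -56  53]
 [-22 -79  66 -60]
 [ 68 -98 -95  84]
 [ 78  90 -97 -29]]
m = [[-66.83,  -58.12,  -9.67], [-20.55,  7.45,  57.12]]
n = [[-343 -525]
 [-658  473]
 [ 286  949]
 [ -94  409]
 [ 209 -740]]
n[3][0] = -94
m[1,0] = -20.55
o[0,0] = -38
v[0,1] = -25.12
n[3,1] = 409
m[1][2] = 57.12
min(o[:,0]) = -38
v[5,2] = -46.8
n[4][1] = -740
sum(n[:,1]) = 566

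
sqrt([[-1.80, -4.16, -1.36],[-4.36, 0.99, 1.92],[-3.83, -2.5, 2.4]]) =[[0.73+1.62j, -0.90+1.15j, -0.38+0.00j], [(-1.03+0.83j), 1.28+0.59j, (0.54+0j)], [(-0.81+1.14j), -0.52+0.81j, 1.54+0.00j]]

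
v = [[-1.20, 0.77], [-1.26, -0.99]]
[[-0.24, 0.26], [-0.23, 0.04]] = v @[[0.19, -0.13], [-0.01, 0.13]]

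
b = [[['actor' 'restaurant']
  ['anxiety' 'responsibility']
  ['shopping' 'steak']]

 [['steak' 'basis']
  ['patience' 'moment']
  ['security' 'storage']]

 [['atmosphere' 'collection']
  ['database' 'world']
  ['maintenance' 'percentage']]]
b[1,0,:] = ['steak', 'basis']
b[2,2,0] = 'maintenance'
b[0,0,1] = 'restaurant'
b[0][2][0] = 'shopping'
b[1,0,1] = 'basis'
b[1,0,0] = 'steak'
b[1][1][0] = 'patience'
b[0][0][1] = 'restaurant'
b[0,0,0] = 'actor'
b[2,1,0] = 'database'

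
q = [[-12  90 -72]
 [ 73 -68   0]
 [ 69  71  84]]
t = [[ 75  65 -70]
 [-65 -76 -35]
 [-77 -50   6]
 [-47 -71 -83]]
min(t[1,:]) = -76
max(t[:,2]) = 6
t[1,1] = -76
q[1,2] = 0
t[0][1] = 65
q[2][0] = 69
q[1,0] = 73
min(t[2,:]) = -77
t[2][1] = -50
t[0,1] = 65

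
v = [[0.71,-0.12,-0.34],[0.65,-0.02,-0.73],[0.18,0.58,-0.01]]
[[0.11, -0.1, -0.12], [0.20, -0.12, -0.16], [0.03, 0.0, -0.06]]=v@[[0.05, -0.1, -0.13], [0.04, 0.04, -0.06], [-0.23, 0.07, 0.11]]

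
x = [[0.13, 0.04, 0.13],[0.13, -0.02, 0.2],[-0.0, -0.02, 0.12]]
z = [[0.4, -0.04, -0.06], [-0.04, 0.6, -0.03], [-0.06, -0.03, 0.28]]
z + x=[[0.53,0.0,0.07], [0.09,0.58,0.17], [-0.06,-0.05,0.4]]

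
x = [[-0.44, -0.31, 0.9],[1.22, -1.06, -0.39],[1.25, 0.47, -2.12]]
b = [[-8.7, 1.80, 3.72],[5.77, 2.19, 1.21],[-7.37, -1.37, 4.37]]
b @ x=[[10.67,2.54,-16.42], [1.65,-3.54,1.77], [7.03,5.79,-15.36]]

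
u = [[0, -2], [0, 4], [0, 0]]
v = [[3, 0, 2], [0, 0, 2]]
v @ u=[[0, -6], [0, 0]]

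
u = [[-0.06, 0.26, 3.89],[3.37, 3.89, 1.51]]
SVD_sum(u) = [[1.17, 1.4, 1.09], [2.86, 3.42, 2.66]] + [[-1.23, -1.14, 2.8],  [0.51, 0.47, -1.15]]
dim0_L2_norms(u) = [3.37, 3.9, 4.17]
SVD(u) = [[0.38,0.93], [0.93,-0.38]] @ diag([5.613230924819594, 3.5304445307424057]) @ [[0.55, 0.66, 0.51], [-0.38, -0.35, 0.86]]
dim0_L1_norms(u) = [3.43, 4.15, 5.4]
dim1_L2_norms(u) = [3.9, 5.36]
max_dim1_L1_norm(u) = 8.77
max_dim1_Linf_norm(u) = 3.89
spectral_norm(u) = 5.61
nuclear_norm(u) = 9.14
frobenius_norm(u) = 6.63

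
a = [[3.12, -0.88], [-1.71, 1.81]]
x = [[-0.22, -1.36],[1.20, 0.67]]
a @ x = [[-1.74,  -4.83], [2.55,  3.54]]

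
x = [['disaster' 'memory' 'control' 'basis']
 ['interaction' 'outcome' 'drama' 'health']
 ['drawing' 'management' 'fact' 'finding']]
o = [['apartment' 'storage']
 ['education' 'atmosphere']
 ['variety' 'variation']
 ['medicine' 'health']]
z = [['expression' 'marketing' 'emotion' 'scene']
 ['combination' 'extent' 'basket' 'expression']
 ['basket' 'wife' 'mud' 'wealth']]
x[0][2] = 'control'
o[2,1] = 'variation'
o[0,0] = 'apartment'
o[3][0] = 'medicine'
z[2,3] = 'wealth'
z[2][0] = 'basket'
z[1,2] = 'basket'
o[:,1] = ['storage', 'atmosphere', 'variation', 'health']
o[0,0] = 'apartment'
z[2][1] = 'wife'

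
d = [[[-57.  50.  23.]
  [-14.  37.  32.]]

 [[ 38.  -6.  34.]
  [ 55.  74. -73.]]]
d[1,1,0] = 55.0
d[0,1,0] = -14.0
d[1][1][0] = 55.0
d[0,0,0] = -57.0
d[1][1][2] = -73.0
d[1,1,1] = 74.0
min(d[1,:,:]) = -73.0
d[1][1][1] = 74.0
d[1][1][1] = 74.0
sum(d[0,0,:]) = 16.0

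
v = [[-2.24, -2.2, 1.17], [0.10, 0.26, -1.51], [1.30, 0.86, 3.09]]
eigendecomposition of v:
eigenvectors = [[0.35, 0.96, 0.68], [-0.42, -0.18, -0.73], [0.84, -0.21, -0.08]]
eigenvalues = [3.2, -2.09, 0.0]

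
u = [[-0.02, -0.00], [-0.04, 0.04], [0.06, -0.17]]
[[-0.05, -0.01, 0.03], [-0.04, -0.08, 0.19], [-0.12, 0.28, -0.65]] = u @ [[2.59, 0.61, -1.54], [1.63, -1.41, 3.3]]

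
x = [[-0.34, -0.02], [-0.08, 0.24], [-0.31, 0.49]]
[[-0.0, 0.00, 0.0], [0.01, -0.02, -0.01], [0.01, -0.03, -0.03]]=x @ [[-0.0,0.0,0.00], [0.03,-0.07,-0.06]]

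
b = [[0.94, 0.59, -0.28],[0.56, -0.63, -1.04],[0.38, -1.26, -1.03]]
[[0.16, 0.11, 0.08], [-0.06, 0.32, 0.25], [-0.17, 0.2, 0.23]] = b@[[0.08, -0.19, -0.02], [0.15, 0.23, 0.04], [0.01, -0.55, -0.28]]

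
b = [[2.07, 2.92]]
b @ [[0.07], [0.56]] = [[1.78]]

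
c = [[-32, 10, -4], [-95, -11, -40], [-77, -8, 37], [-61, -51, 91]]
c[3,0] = -61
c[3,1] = -51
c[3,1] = -51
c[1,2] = -40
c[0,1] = 10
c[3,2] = 91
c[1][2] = -40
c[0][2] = -4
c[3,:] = [-61, -51, 91]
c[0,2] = -4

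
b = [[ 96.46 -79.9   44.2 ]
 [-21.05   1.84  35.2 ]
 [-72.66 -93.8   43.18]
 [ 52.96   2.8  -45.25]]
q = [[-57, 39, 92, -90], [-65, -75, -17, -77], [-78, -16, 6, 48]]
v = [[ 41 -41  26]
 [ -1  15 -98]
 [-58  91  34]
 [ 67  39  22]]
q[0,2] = 92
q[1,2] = -17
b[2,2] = 43.18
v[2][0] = -58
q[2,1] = -16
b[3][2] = -45.25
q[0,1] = 39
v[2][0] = -58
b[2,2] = 43.18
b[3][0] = 52.96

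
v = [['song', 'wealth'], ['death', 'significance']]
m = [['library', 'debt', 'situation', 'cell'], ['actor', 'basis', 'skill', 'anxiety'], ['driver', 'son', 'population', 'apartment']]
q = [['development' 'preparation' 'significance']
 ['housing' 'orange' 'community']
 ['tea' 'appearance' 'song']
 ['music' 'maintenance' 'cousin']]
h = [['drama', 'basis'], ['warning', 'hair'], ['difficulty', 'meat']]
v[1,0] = 'death'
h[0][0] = 'drama'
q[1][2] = 'community'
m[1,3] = 'anxiety'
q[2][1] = 'appearance'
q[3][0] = 'music'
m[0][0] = 'library'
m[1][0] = 'actor'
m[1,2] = 'skill'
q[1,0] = 'housing'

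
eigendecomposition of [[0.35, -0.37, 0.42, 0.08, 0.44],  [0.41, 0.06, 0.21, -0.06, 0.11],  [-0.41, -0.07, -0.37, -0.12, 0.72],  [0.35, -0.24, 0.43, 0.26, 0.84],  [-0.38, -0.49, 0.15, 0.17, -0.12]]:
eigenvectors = [[(-0.48-0.11j), -0.48+0.11j, (0.26+0j), -0.45+0.00j, 0.19+0.00j], [-0.26+0.10j, (-0.26-0.1j), (-0.01+0j), 0.36+0.00j, 0.07+0.00j], [0.12-0.38j, (0.12+0.38j), (-0.28+0j), (0.66+0j), (-0.86+0j)], [(-0.67+0j), -0.67-0.00j, 0.92+0.00j, (-0.47+0j), (-0.07+0j)], [(0.06-0.28j), 0.06+0.28j, (0.05+0j), 0.08+0.00j, (0.46+0j)]]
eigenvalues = [(0.26+0.69j), (0.26-0.69j), (0.28+0j), (0.04+0j), (-0.66+0j)]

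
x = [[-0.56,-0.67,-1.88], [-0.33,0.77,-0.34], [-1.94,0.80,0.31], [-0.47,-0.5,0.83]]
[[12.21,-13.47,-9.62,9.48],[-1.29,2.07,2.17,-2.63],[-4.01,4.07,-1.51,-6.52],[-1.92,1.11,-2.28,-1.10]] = x @ [[-0.38,0.88,3.3,0.86], [-4.02,5.28,5.23,-4.65], [-4.95,5.02,2.27,-3.64]]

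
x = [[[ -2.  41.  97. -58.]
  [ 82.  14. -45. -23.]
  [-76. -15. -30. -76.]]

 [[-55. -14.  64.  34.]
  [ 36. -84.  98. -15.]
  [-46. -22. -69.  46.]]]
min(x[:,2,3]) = -76.0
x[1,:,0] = [-55.0, 36.0, -46.0]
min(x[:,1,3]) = -23.0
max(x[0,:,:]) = 97.0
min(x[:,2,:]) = -76.0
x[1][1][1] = -84.0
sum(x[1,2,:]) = -91.0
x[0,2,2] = -30.0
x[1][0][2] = 64.0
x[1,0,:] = [-55.0, -14.0, 64.0, 34.0]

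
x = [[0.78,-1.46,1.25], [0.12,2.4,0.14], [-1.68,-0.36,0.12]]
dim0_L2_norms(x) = [1.86, 2.83, 1.26]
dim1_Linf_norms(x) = [1.46, 2.4, 1.68]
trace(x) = 3.30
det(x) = 5.61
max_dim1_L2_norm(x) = 2.41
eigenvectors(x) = [[(-0.14-0.65j), -0.14+0.65j, (-0.53+0j)], [(-0.05+0j), (-0.05-0j), 0.80+0.00j], [(0.74+0j), 0.74-0.00j, 0.27+0.00j]]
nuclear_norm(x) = 5.82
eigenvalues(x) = [(0.47+1.47j), (0.47-1.47j), (2.37+0j)]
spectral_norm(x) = 2.90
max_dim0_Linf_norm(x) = 2.4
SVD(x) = [[-0.61, -0.45, 0.65], [0.79, -0.26, 0.56], [-0.08, 0.85, 0.52]] @ diag([2.898798545147397, 1.9039668032150636, 1.0172400930490024]) @ [[-0.08, 0.97, -0.23], [-0.95, -0.14, -0.26], [-0.29, 0.20, 0.94]]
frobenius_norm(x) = 3.61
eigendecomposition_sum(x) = [[0.39+0.69j,0.04+0.51j,0.68-0.18j], [0.05-0.02j,0.04+0.00j,(-0.01-0.05j)], [(-0.84+0.27j),(-0.57-0.08j),(0.03+0.78j)]] + [[(0.39-0.69j), 0.04-0.51j, (0.68+0.18j)], [0.05+0.02j, (0.04-0j), (-0.01+0.05j)], [(-0.84-0.27j), -0.57+0.08j, 0.03-0.78j]] + [[-0.01-0.00j, -1.53-0.00j, -0.10-0.00j], [0.01+0.00j, 2.33+0.00j, 0.15+0.00j], [0j, (0.77+0j), 0.05+0.00j]]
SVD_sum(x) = [[0.15, -1.71, 0.4],[-0.19, 2.22, -0.52],[0.02, -0.23, 0.05]] + [[0.82,  0.12,  0.23], [0.48,  0.07,  0.13], [-1.55,  -0.24,  -0.43]] + [[-0.19,0.13,0.62], [-0.16,0.11,0.53], [-0.15,0.10,0.49]]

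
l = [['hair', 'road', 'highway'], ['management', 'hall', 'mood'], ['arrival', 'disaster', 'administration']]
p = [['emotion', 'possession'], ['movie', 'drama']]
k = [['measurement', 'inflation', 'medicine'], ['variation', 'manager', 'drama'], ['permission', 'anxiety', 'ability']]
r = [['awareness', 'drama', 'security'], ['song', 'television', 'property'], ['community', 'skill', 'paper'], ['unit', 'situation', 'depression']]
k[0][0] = 'measurement'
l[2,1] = 'disaster'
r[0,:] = ['awareness', 'drama', 'security']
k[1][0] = 'variation'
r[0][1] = 'drama'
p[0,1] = 'possession'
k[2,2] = 'ability'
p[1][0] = 'movie'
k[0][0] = 'measurement'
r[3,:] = ['unit', 'situation', 'depression']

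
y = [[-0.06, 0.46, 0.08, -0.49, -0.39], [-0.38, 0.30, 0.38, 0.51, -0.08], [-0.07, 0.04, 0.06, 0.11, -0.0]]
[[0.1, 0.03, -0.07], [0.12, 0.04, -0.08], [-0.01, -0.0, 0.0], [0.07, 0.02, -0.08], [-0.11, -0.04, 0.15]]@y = [[-0.01, 0.05, 0.02, -0.04, -0.04],[-0.02, 0.06, 0.02, -0.05, -0.05],[0.0, -0.00, -0.0, 0.00, 0.0],[-0.01, 0.04, 0.01, -0.03, -0.03],[0.01, -0.06, -0.02, 0.05, 0.05]]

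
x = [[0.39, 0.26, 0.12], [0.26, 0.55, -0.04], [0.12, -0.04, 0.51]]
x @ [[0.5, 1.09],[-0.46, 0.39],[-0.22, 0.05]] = [[0.05, 0.53],  [-0.11, 0.5],  [-0.03, 0.14]]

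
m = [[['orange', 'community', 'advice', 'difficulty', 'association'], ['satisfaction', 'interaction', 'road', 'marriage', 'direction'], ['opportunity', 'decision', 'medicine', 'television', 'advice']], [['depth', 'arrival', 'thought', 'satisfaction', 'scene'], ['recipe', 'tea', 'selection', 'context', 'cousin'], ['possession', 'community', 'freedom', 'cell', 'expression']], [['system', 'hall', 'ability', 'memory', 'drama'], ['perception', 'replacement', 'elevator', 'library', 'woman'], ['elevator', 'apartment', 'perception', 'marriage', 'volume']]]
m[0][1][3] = 'marriage'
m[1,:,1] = ['arrival', 'tea', 'community']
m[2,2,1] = 'apartment'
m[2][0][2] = 'ability'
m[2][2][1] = 'apartment'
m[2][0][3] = 'memory'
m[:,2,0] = ['opportunity', 'possession', 'elevator']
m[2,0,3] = 'memory'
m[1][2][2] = 'freedom'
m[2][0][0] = 'system'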